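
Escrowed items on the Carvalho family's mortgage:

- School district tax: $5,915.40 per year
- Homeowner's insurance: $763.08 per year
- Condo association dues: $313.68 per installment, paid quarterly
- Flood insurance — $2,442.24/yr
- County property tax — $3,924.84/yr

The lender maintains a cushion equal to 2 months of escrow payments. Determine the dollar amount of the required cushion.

School district tax: $5,915.40/yr
Homeowner's insurance: $763.08/yr
Condo association dues: $313.68 × 4 = $1,254.72/yr
Flood insurance: $2,442.24/yr
County property tax: $3,924.84/yr
Annual escrow total = $14,300.28
Per month = $14,300.28 ÷ 12 = $1,191.69
Reserve = 2 × $1,191.69 = $2,383.38

$2,383.38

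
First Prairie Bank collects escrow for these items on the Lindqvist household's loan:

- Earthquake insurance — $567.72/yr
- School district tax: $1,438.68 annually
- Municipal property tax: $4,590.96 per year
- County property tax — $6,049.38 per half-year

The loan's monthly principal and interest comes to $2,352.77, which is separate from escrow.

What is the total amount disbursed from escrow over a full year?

Earthquake insurance: $567.72 per year
School district tax: $1,438.68 per year
Municipal property tax: $4,590.96 per year
County property tax: $6,049.38 × 2 = $12,098.76 per year
Combined annual = $18,696.12

$18,696.12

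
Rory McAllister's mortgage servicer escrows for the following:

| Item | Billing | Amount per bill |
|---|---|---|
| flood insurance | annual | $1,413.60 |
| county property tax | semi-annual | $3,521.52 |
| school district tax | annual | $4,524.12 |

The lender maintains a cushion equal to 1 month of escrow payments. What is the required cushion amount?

$1,081.73

Flood insurance = $1,413.60 per year
County property tax = $3,521.52 × 2 = $7,043.04 per year
School district tax = $4,524.12 per year
Total annual escrow = $1,413.60 + $7,043.04 + $4,524.12 = $12,980.76
Monthly escrow = $12,980.76 / 12 = $1,081.73
Reserve = 1 × $1,081.73 = $1,081.73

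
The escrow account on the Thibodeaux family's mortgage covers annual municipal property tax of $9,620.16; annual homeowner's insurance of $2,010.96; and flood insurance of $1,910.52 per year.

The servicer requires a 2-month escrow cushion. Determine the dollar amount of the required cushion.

$2,256.94

Municipal property tax: $9,620.16 per year
Homeowner's insurance: $2,010.96 per year
Flood insurance: $1,910.52 per year
Total per year = $9,620.16 + $2,010.96 + $1,910.52 = $13,541.64
Per month = $13,541.64 ÷ 12 = $1,128.47
Cushion = 2 × $1,128.47 = $2,256.94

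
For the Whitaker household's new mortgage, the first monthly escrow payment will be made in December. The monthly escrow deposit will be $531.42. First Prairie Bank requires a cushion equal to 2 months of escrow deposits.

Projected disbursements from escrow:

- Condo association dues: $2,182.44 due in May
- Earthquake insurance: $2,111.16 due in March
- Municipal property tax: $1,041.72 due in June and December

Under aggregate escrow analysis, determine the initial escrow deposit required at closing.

Cushion = 2 × $531.42 = $1,062.84
Trial balance (start $0, +$531.42 each month, − disbursements):
  Dec: +$531.42 − $1,041.72 → -$510.30
  Jan: +$531.42 → $21.12
  Feb: +$531.42 → $552.54
  Mar: +$531.42 − $2,111.16 → -$1,027.20
  Apr: +$531.42 → -$495.78
  May: +$531.42 − $2,182.44 → -$2,146.80
  Jun: +$531.42 − $1,041.72 → -$2,657.10
  Jul: +$531.42 → -$2,125.68
  Aug: +$531.42 → -$1,594.26
  Sep: +$531.42 → -$1,062.84
  Oct: +$531.42 → -$531.42
  Nov: +$531.42 → $0.00
Lowest trial balance = -$2,657.10 (Jun)
Initial deposit = cushion − low point = $1,062.84 − (-$2,657.10) = $3,719.94

$3,719.94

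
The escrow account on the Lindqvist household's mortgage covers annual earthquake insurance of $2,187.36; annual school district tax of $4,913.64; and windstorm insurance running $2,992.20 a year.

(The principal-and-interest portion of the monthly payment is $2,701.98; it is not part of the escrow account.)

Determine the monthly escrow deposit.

Earthquake insurance: $2,187.36
School district tax: $4,913.64
Windstorm insurance: $2,992.20
Combined annual = $2,187.36 + $4,913.64 + $2,992.20 = $10,093.20
Monthly = $10,093.20 ÷ 12 = $841.10

$841.10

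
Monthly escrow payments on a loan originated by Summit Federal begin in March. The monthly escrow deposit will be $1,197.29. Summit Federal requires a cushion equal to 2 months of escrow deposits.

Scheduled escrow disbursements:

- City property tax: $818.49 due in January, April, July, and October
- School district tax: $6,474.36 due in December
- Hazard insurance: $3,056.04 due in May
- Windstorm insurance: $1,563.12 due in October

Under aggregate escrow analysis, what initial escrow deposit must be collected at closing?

$3,970.67

Cushion = 2 × $1,197.29 = $2,394.58
Trial balance (start $0, +$1,197.29 each month, − disbursements):
  Mar: +$1,197.29 → $1,197.29
  Apr: +$1,197.29 − $818.49 → $1,576.09
  May: +$1,197.29 − $3,056.04 → -$282.66
  Jun: +$1,197.29 → $914.63
  Jul: +$1,197.29 − $818.49 → $1,293.43
  Aug: +$1,197.29 → $2,490.72
  Sep: +$1,197.29 → $3,688.01
  Oct: +$1,197.29 − $2,381.61 → $2,503.69
  Nov: +$1,197.29 → $3,700.98
  Dec: +$1,197.29 − $6,474.36 → -$1,576.09
  Jan: +$1,197.29 − $818.49 → -$1,197.29
  Feb: +$1,197.29 → $0.00
Lowest trial balance = -$1,576.09 (Dec)
Initial deposit = cushion − low point = $2,394.58 − (-$1,576.09) = $3,970.67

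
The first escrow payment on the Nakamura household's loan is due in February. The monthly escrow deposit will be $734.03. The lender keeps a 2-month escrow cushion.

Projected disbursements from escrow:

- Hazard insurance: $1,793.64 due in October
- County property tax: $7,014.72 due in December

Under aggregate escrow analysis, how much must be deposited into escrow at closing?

Cushion = 2 × $734.03 = $1,468.06
Trial balance (start $0, +$734.03 each month, − disbursements):
  Feb: +$734.03 → $734.03
  Mar: +$734.03 → $1,468.06
  Apr: +$734.03 → $2,202.09
  May: +$734.03 → $2,936.12
  Jun: +$734.03 → $3,670.15
  Jul: +$734.03 → $4,404.18
  Aug: +$734.03 → $5,138.21
  Sep: +$734.03 → $5,872.24
  Oct: +$734.03 − $1,793.64 → $4,812.63
  Nov: +$734.03 → $5,546.66
  Dec: +$734.03 − $7,014.72 → -$734.03
  Jan: +$734.03 → $0.00
Lowest trial balance = -$734.03 (Dec)
Initial deposit = cushion − low point = $1,468.06 − (-$734.03) = $2,202.09

$2,202.09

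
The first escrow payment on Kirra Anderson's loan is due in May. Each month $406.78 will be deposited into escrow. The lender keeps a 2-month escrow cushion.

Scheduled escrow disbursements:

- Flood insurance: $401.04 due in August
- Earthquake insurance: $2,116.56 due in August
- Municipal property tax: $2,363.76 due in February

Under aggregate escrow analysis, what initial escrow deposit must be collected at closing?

$1,704.04

Cushion = 2 × $406.78 = $813.56
Trial balance (start $0, +$406.78 each month, − disbursements):
  May: +$406.78 → $406.78
  Jun: +$406.78 → $813.56
  Jul: +$406.78 → $1,220.34
  Aug: +$406.78 − $2,517.60 → -$890.48
  Sep: +$406.78 → -$483.70
  Oct: +$406.78 → -$76.92
  Nov: +$406.78 → $329.86
  Dec: +$406.78 → $736.64
  Jan: +$406.78 → $1,143.42
  Feb: +$406.78 − $2,363.76 → -$813.56
  Mar: +$406.78 → -$406.78
  Apr: +$406.78 → $0.00
Lowest trial balance = -$890.48 (Aug)
Initial deposit = cushion − low point = $813.56 − (-$890.48) = $1,704.04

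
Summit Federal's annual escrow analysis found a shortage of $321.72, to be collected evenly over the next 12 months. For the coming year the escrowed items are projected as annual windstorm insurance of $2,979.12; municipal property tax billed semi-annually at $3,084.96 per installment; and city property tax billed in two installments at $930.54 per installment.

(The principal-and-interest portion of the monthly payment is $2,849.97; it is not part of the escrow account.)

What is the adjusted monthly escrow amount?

$944.32

Windstorm insurance — $2,979.12
Municipal property tax — $3,084.96 × 2 = $6,169.92
City property tax — $930.54 × 2 = $1,861.08
Total annual escrow = $2,979.12 + $6,169.92 + $1,861.08 = $11,010.12
Per month = $11,010.12 ÷ 12 = $917.51
Monthly shortage recovery: $321.72 ÷ 12 = $26.81
Adjusted monthly = $917.51 + $26.81 = $944.32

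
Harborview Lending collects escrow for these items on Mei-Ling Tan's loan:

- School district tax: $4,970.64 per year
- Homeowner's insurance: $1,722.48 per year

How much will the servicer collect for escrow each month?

School district tax — $4,970.64 per year
Homeowner's insurance — $1,722.48 per year
Total annual escrow = $4,970.64 + $1,722.48 = $6,693.12
Per month = $6,693.12 ÷ 12 = $557.76

$557.76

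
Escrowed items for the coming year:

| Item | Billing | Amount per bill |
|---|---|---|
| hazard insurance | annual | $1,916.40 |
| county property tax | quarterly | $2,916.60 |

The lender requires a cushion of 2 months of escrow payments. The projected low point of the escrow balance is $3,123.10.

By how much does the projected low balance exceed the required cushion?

$859.30

Hazard insurance — $1,916.40 per year
County property tax — $2,916.60 × 4 = $11,666.40 per year
Total annual escrow = $1,916.40 + $11,666.40 = $13,582.80
Base monthly escrow = $13,582.80 / 12 = $1,131.90
Required reserve = 2 × $1,131.90 = $2,263.80
Surplus = $3,123.10 − $2,263.80 = $859.30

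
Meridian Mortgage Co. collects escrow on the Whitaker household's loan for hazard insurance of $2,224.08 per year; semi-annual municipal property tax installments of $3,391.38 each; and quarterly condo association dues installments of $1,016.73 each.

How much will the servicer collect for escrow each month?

$1,089.48

Hazard insurance — $2,224.08 per year
Municipal property tax — $3,391.38 × 2 = $6,782.76 per year
Condo association dues — $1,016.73 × 4 = $4,066.92 per year
Total per year = $2,224.08 + $6,782.76 + $4,066.92 = $13,073.76
Per month = $13,073.76 / 12 = $1,089.48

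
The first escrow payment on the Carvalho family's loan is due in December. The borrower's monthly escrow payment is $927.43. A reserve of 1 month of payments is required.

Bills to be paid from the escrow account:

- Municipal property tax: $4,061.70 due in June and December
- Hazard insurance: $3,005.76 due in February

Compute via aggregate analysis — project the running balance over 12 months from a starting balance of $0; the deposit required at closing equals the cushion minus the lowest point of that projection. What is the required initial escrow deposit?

$5,564.58

Cushion = 1 × $927.43 = $927.43
Trial balance (start $0, +$927.43 each month, − disbursements):
  Dec: +$927.43 − $4,061.70 → -$3,134.27
  Jan: +$927.43 → -$2,206.84
  Feb: +$927.43 − $3,005.76 → -$4,285.17
  Mar: +$927.43 → -$3,357.74
  Apr: +$927.43 → -$2,430.31
  May: +$927.43 → -$1,502.88
  Jun: +$927.43 − $4,061.70 → -$4,637.15
  Jul: +$927.43 → -$3,709.72
  Aug: +$927.43 → -$2,782.29
  Sep: +$927.43 → -$1,854.86
  Oct: +$927.43 → -$927.43
  Nov: +$927.43 → $0.00
Lowest trial balance = -$4,637.15 (Jun)
Initial deposit = cushion − low point = $927.43 − (-$4,637.15) = $5,564.58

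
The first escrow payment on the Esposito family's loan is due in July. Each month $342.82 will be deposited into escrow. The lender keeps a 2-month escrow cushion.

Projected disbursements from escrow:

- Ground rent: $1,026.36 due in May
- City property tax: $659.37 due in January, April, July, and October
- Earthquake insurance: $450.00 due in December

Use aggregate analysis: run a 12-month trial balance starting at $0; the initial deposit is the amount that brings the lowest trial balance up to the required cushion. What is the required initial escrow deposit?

$1,028.46

Cushion = 2 × $342.82 = $685.64
Trial balance (start $0, +$342.82 each month, − disbursements):
  Jul: +$342.82 − $659.37 → -$316.55
  Aug: +$342.82 → $26.27
  Sep: +$342.82 → $369.09
  Oct: +$342.82 − $659.37 → $52.54
  Nov: +$342.82 → $395.36
  Dec: +$342.82 − $450.00 → $288.18
  Jan: +$342.82 − $659.37 → -$28.37
  Feb: +$342.82 → $314.45
  Mar: +$342.82 → $657.27
  Apr: +$342.82 − $659.37 → $340.72
  May: +$342.82 − $1,026.36 → -$342.82
  Jun: +$342.82 → $0.00
Lowest trial balance = -$342.82 (May)
Initial deposit = cushion − low point = $685.64 − (-$342.82) = $1,028.46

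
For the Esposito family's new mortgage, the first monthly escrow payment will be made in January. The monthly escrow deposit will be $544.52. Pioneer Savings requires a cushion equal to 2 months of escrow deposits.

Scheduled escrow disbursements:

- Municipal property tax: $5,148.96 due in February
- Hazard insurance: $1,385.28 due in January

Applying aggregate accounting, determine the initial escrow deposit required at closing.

Cushion = 2 × $544.52 = $1,089.04
Trial balance (start $0, +$544.52 each month, − disbursements):
  Jan: +$544.52 − $1,385.28 → -$840.76
  Feb: +$544.52 − $5,148.96 → -$5,445.20
  Mar: +$544.52 → -$4,900.68
  Apr: +$544.52 → -$4,356.16
  May: +$544.52 → -$3,811.64
  Jun: +$544.52 → -$3,267.12
  Jul: +$544.52 → -$2,722.60
  Aug: +$544.52 → -$2,178.08
  Sep: +$544.52 → -$1,633.56
  Oct: +$544.52 → -$1,089.04
  Nov: +$544.52 → -$544.52
  Dec: +$544.52 → $0.00
Lowest trial balance = -$5,445.20 (Feb)
Initial deposit = cushion − low point = $1,089.04 − (-$5,445.20) = $6,534.24

$6,534.24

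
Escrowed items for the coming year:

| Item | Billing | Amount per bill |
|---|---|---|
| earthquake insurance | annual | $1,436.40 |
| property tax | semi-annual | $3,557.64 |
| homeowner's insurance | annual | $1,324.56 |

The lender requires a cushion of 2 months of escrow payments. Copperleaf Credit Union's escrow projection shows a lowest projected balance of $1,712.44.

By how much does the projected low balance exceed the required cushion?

Earthquake insurance: $1,436.40/yr
Property tax: $3,557.64 × 2 = $7,115.28/yr
Homeowner's insurance: $1,324.56/yr
Annual escrow total = $1,436.40 + $7,115.28 + $1,324.56 = $9,876.24
Per month = $9,876.24 ÷ 12 = $823.02
Required reserve = 2 × $823.02 = $1,646.04
Excess over cushion: $1,712.44 − $1,646.04 = $66.40

$66.40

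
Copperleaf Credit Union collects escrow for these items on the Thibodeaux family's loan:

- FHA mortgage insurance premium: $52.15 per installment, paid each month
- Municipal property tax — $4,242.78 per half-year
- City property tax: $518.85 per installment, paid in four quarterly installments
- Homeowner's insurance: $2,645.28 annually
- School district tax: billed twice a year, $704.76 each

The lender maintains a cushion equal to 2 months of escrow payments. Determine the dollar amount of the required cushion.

FHA mortgage insurance premium — $52.15 × 12 = $625.80/yr
Municipal property tax — $4,242.78 × 2 = $8,485.56/yr
City property tax — $518.85 × 4 = $2,075.40/yr
Homeowner's insurance — $2,645.28/yr
School district tax — $704.76 × 2 = $1,409.52/yr
Combined annual = $625.80 + $8,485.56 + $2,075.40 + $2,645.28 + $1,409.52 = $15,241.56
Monthly = $15,241.56 ÷ 12 = $1,270.13
Reserve = 2 × $1,270.13 = $2,540.26

$2,540.26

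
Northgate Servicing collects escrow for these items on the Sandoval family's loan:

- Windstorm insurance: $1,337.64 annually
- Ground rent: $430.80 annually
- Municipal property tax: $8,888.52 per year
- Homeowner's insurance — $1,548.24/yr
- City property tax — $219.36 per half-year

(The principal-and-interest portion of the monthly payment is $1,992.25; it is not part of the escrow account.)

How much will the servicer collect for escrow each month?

$1,053.66

Windstorm insurance = $1,337.64 annually
Ground rent = $430.80 annually
Municipal property tax = $8,888.52 annually
Homeowner's insurance = $1,548.24 annually
City property tax = $219.36 × 2 = $438.72 annually
Total per year = $12,643.92
Base monthly escrow = $12,643.92 / 12 = $1,053.66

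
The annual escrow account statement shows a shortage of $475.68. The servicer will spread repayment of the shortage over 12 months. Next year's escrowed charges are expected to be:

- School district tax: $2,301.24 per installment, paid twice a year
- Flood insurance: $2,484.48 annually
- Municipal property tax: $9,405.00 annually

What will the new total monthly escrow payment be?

$1,413.97

School district tax = $2,301.24 × 2 = $4,602.48/yr
Flood insurance = $2,484.48/yr
Municipal property tax = $9,405.00/yr
Yearly total = $4,602.48 + $2,484.48 + $9,405.00 = $16,491.96
Base monthly escrow = $16,491.96 / 12 = $1,374.33
Shortage spread = $475.68 ÷ 12 = $39.64/mo
New monthly escrow = $1,374.33 + $39.64 = $1,413.97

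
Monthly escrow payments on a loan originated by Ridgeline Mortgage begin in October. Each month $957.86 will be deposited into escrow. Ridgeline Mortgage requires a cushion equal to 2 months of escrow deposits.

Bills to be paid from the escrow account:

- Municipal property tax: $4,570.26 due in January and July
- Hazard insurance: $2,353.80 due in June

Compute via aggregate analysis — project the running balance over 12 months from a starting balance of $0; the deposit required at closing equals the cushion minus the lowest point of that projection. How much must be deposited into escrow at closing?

$3,831.44

Cushion = 2 × $957.86 = $1,915.72
Trial balance (start $0, +$957.86 each month, − disbursements):
  Oct: +$957.86 → $957.86
  Nov: +$957.86 → $1,915.72
  Dec: +$957.86 → $2,873.58
  Jan: +$957.86 − $4,570.26 → -$738.82
  Feb: +$957.86 → $219.04
  Mar: +$957.86 → $1,176.90
  Apr: +$957.86 → $2,134.76
  May: +$957.86 → $3,092.62
  Jun: +$957.86 − $2,353.80 → $1,696.68
  Jul: +$957.86 − $4,570.26 → -$1,915.72
  Aug: +$957.86 → -$957.86
  Sep: +$957.86 → $0.00
Lowest trial balance = -$1,915.72 (Jul)
Initial deposit = cushion − low point = $1,915.72 − (-$1,915.72) = $3,831.44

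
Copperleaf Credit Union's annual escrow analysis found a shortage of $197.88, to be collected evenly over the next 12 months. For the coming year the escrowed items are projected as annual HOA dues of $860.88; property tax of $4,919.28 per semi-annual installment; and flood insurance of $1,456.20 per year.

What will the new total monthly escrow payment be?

$1,029.46

HOA dues: $860.88 annually
Property tax: $4,919.28 × 2 = $9,838.56 annually
Flood insurance: $1,456.20 annually
Yearly total = $860.88 + $9,838.56 + $1,456.20 = $12,155.64
Base monthly escrow = $12,155.64 ÷ 12 = $1,012.97
Monthly shortage recovery: $197.88 ÷ 12 = $16.49
New monthly escrow = $1,012.97 + $16.49 = $1,029.46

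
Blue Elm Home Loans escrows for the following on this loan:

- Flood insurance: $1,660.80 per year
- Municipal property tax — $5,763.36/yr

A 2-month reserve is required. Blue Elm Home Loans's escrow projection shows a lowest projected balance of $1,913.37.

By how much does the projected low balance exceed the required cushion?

Flood insurance — $1,660.80 annually
Municipal property tax — $5,763.36 annually
Yearly total = $1,660.80 + $5,763.36 = $7,424.16
Base monthly escrow = $7,424.16 / 12 = $618.68
Cushion = 2 × $618.68 = $1,237.36
Surplus = $1,913.37 − $1,237.36 = $676.01

$676.01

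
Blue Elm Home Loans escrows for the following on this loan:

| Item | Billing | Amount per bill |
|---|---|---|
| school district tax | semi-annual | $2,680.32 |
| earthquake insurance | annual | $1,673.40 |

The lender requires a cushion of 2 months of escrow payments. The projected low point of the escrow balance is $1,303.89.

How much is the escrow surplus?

School district tax: $2,680.32 × 2 = $5,360.64
Earthquake insurance: $1,673.40
Annual escrow total = $5,360.64 + $1,673.40 = $7,034.04
Base monthly escrow = $7,034.04 / 12 = $586.17
Required reserve = 2 × $586.17 = $1,172.34
Surplus = $1,303.89 − $1,172.34 = $131.55

$131.55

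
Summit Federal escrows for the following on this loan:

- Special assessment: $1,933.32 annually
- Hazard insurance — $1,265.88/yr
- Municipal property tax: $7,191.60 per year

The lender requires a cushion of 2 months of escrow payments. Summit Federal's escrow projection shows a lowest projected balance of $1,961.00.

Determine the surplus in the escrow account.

Special assessment — $1,933.32
Hazard insurance — $1,265.88
Municipal property tax — $7,191.60
Total per year = $1,933.32 + $1,265.88 + $7,191.60 = $10,390.80
Per month = $10,390.80 ÷ 12 = $865.90
Required cushion = 2 × $865.90 = $1,731.80
Excess over cushion: $1,961.00 − $1,731.80 = $229.20

$229.20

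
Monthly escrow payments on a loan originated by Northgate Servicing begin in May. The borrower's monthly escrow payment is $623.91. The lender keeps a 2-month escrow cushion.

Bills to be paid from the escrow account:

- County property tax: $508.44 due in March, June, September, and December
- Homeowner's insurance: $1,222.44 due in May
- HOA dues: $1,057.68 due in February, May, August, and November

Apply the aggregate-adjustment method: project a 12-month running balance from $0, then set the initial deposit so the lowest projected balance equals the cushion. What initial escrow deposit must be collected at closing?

Cushion = 2 × $623.91 = $1,247.82
Trial balance (start $0, +$623.91 each month, − disbursements):
  May: +$623.91 − $2,280.12 → -$1,656.21
  Jun: +$623.91 − $508.44 → -$1,540.74
  Jul: +$623.91 → -$916.83
  Aug: +$623.91 − $1,057.68 → -$1,350.60
  Sep: +$623.91 − $508.44 → -$1,235.13
  Oct: +$623.91 → -$611.22
  Nov: +$623.91 − $1,057.68 → -$1,044.99
  Dec: +$623.91 − $508.44 → -$929.52
  Jan: +$623.91 → -$305.61
  Feb: +$623.91 − $1,057.68 → -$739.38
  Mar: +$623.91 − $508.44 → -$623.91
  Apr: +$623.91 → $0.00
Lowest trial balance = -$1,656.21 (May)
Initial deposit = cushion − low point = $1,247.82 − (-$1,656.21) = $2,904.03

$2,904.03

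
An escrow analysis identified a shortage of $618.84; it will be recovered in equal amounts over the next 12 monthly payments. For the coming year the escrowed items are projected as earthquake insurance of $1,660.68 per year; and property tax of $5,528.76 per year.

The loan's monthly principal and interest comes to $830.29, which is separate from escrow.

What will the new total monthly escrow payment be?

$650.69

Earthquake insurance — $1,660.68
Property tax — $5,528.76
Annual escrow total = $1,660.68 + $5,528.76 = $7,189.44
Base monthly escrow = $7,189.44 ÷ 12 = $599.12
Shortage spread = $618.84 ÷ 12 = $51.57/mo
New monthly escrow = $599.12 + $51.57 = $650.69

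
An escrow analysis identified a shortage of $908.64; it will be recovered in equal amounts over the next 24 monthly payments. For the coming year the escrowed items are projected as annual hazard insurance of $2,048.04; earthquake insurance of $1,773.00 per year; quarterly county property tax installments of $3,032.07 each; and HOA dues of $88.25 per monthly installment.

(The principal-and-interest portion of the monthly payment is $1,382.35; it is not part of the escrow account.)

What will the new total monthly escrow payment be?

$1,455.22

Hazard insurance = $2,048.04 per year
Earthquake insurance = $1,773.00 per year
County property tax = $3,032.07 × 4 = $12,128.28 per year
HOA dues = $88.25 × 12 = $1,059.00 per year
Combined annual = $2,048.04 + $1,773.00 + $12,128.28 + $1,059.00 = $17,008.32
Monthly escrow = $17,008.32 ÷ 12 = $1,417.36
Monthly shortage recovery: $908.64 ÷ 24 = $37.86
New monthly escrow = $1,417.36 + $37.86 = $1,455.22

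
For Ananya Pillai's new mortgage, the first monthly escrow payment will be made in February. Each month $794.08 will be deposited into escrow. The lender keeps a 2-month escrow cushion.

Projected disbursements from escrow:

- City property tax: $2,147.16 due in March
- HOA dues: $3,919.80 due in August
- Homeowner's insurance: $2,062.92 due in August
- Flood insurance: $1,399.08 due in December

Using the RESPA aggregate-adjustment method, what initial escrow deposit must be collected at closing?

Cushion = 2 × $794.08 = $1,588.16
Trial balance (start $0, +$794.08 each month, − disbursements):
  Feb: +$794.08 → $794.08
  Mar: +$794.08 − $2,147.16 → -$559.00
  Apr: +$794.08 → $235.08
  May: +$794.08 → $1,029.16
  Jun: +$794.08 → $1,823.24
  Jul: +$794.08 → $2,617.32
  Aug: +$794.08 − $5,982.72 → -$2,571.32
  Sep: +$794.08 → -$1,777.24
  Oct: +$794.08 → -$983.16
  Nov: +$794.08 → -$189.08
  Dec: +$794.08 − $1,399.08 → -$794.08
  Jan: +$794.08 → $0.00
Lowest trial balance = -$2,571.32 (Aug)
Initial deposit = cushion − low point = $1,588.16 − (-$2,571.32) = $4,159.48

$4,159.48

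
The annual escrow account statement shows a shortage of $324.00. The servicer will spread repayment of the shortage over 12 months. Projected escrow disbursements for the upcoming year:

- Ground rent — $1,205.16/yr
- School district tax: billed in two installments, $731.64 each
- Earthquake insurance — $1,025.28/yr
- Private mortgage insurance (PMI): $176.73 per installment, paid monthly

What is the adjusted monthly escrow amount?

Ground rent = $1,205.16
School district tax = $731.64 × 2 = $1,463.28
Earthquake insurance = $1,025.28
Private mortgage insurance (PMI) = $176.73 × 12 = $2,120.76
Annual escrow total = $1,205.16 + $1,463.28 + $1,025.28 + $2,120.76 = $5,814.48
Monthly = $5,814.48 / 12 = $484.54
Shortage spread = $324.00 / 12 = $27.00/mo
Adjusted monthly = $484.54 + $27.00 = $511.54

$511.54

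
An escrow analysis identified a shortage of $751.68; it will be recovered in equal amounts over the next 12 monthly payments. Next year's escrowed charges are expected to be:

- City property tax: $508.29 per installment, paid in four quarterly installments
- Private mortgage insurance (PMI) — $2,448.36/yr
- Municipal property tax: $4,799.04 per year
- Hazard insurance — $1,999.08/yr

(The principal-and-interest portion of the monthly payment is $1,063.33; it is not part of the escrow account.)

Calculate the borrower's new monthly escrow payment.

$1,002.61

City property tax — $508.29 × 4 = $2,033.16/yr
Private mortgage insurance (PMI) — $2,448.36/yr
Municipal property tax — $4,799.04/yr
Hazard insurance — $1,999.08/yr
Combined annual = $11,279.64
Monthly = $11,279.64 / 12 = $939.97
Shortage per month = $751.68 ÷ 12 = $62.64
New monthly escrow = $939.97 + $62.64 = $1,002.61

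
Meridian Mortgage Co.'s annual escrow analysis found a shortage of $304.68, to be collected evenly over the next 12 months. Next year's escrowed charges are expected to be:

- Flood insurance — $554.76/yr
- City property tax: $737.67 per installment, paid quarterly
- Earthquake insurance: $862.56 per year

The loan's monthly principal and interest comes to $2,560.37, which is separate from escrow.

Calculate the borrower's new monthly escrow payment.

Flood insurance = $554.76
City property tax = $737.67 × 4 = $2,950.68
Earthquake insurance = $862.56
Total annual escrow = $4,368.00
Base monthly escrow = $4,368.00 / 12 = $364.00
Monthly shortage recovery: $304.68 / 12 = $25.39
New monthly escrow = $364.00 + $25.39 = $389.39

$389.39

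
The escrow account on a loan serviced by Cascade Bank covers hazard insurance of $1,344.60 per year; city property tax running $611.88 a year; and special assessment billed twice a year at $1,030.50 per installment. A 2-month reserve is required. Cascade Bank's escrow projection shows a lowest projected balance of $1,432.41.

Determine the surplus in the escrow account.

Hazard insurance: $1,344.60 per year
City property tax: $611.88 per year
Special assessment: $1,030.50 × 2 = $2,061.00 per year
Annual escrow total = $4,017.48
Monthly = $4,017.48 ÷ 12 = $334.79
Required cushion = 2 × $334.79 = $669.58
Surplus = $1,432.41 − $669.58 = $762.83

$762.83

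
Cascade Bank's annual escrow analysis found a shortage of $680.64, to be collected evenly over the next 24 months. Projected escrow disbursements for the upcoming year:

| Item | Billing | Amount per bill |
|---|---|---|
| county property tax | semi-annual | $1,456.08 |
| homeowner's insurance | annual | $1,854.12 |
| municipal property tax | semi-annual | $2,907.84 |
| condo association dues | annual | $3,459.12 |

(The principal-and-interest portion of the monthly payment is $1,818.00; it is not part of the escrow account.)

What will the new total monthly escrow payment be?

County property tax — $1,456.08 × 2 = $2,912.16/yr
Homeowner's insurance — $1,854.12/yr
Municipal property tax — $2,907.84 × 2 = $5,815.68/yr
Condo association dues — $3,459.12/yr
Combined annual = $2,912.16 + $1,854.12 + $5,815.68 + $3,459.12 = $14,041.08
Base monthly escrow = $14,041.08 ÷ 12 = $1,170.09
Monthly shortage recovery: $680.64 / 24 = $28.36
New monthly escrow = $1,170.09 + $28.36 = $1,198.45

$1,198.45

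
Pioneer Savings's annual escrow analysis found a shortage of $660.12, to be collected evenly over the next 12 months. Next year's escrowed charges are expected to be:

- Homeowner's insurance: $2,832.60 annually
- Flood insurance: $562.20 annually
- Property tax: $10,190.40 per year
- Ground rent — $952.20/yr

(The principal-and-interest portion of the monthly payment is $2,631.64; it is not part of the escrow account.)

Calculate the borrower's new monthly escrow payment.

$1,266.46

Homeowner's insurance: $2,832.60 per year
Flood insurance: $562.20 per year
Property tax: $10,190.40 per year
Ground rent: $952.20 per year
Total per year = $14,537.40
Monthly = $14,537.40 ÷ 12 = $1,211.45
Monthly shortage recovery: $660.12 ÷ 12 = $55.01
Adjusted monthly = $1,211.45 + $55.01 = $1,266.46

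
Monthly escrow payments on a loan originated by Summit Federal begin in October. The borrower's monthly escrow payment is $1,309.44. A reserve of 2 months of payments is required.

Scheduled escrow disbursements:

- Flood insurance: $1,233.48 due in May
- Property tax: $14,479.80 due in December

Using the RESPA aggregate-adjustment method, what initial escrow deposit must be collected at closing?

$13,170.36

Cushion = 2 × $1,309.44 = $2,618.88
Trial balance (start $0, +$1,309.44 each month, − disbursements):
  Oct: +$1,309.44 → $1,309.44
  Nov: +$1,309.44 → $2,618.88
  Dec: +$1,309.44 − $14,479.80 → -$10,551.48
  Jan: +$1,309.44 → -$9,242.04
  Feb: +$1,309.44 → -$7,932.60
  Mar: +$1,309.44 → -$6,623.16
  Apr: +$1,309.44 → -$5,313.72
  May: +$1,309.44 − $1,233.48 → -$5,237.76
  Jun: +$1,309.44 → -$3,928.32
  Jul: +$1,309.44 → -$2,618.88
  Aug: +$1,309.44 → -$1,309.44
  Sep: +$1,309.44 → $0.00
Lowest trial balance = -$10,551.48 (Dec)
Initial deposit = cushion − low point = $2,618.88 − (-$10,551.48) = $13,170.36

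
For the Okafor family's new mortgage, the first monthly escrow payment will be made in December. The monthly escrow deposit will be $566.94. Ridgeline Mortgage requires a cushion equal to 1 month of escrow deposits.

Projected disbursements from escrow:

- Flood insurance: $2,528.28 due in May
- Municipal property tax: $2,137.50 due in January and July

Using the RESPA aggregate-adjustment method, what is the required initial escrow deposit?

$2,834.70

Cushion = 1 × $566.94 = $566.94
Trial balance (start $0, +$566.94 each month, − disbursements):
  Dec: +$566.94 → $566.94
  Jan: +$566.94 − $2,137.50 → -$1,003.62
  Feb: +$566.94 → -$436.68
  Mar: +$566.94 → $130.26
  Apr: +$566.94 → $697.20
  May: +$566.94 − $2,528.28 → -$1,264.14
  Jun: +$566.94 → -$697.20
  Jul: +$566.94 − $2,137.50 → -$2,267.76
  Aug: +$566.94 → -$1,700.82
  Sep: +$566.94 → -$1,133.88
  Oct: +$566.94 → -$566.94
  Nov: +$566.94 → $0.00
Lowest trial balance = -$2,267.76 (Jul)
Initial deposit = cushion − low point = $566.94 − (-$2,267.76) = $2,834.70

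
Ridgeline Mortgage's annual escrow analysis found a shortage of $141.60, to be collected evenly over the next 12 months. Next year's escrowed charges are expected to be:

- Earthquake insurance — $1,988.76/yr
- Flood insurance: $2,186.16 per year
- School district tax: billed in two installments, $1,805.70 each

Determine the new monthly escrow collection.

Earthquake insurance: $1,988.76 per year
Flood insurance: $2,186.16 per year
School district tax: $1,805.70 × 2 = $3,611.40 per year
Annual escrow total = $1,988.76 + $2,186.16 + $3,611.40 = $7,786.32
Per month = $7,786.32 / 12 = $648.86
Monthly shortage recovery: $141.60 ÷ 12 = $11.80
Adjusted monthly = $648.86 + $11.80 = $660.66

$660.66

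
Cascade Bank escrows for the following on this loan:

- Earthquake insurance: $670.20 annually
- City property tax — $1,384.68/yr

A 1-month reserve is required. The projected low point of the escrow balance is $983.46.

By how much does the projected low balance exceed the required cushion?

$812.22

Earthquake insurance: $670.20/yr
City property tax: $1,384.68/yr
Annual escrow total = $670.20 + $1,384.68 = $2,054.88
Base monthly escrow = $2,054.88 / 12 = $171.24
Cushion = 1 × $171.24 = $171.24
Excess over cushion: $983.46 − $171.24 = $812.22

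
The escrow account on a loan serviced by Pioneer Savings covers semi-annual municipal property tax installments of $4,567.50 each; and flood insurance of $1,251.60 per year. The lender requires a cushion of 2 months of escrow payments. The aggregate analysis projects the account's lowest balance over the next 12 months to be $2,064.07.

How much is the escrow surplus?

Municipal property tax — $4,567.50 × 2 = $9,135.00 annually
Flood insurance — $1,251.60 annually
Total annual escrow = $9,135.00 + $1,251.60 = $10,386.60
Monthly = $10,386.60 / 12 = $865.55
Cushion = 2 × $865.55 = $1,731.10
Excess over cushion: $2,064.07 − $1,731.10 = $332.97

$332.97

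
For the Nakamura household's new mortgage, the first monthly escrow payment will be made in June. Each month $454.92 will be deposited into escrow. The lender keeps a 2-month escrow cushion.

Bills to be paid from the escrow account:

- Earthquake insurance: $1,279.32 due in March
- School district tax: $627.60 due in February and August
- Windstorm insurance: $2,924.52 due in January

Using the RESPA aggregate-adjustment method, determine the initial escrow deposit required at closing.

Cushion = 2 × $454.92 = $909.84
Trial balance (start $0, +$454.92 each month, − disbursements):
  Jun: +$454.92 → $454.92
  Jul: +$454.92 → $909.84
  Aug: +$454.92 − $627.60 → $737.16
  Sep: +$454.92 → $1,192.08
  Oct: +$454.92 → $1,647.00
  Nov: +$454.92 → $2,101.92
  Dec: +$454.92 → $2,556.84
  Jan: +$454.92 − $2,924.52 → $87.24
  Feb: +$454.92 − $627.60 → -$85.44
  Mar: +$454.92 − $1,279.32 → -$909.84
  Apr: +$454.92 → -$454.92
  May: +$454.92 → $0.00
Lowest trial balance = -$909.84 (Mar)
Initial deposit = cushion − low point = $909.84 − (-$909.84) = $1,819.68

$1,819.68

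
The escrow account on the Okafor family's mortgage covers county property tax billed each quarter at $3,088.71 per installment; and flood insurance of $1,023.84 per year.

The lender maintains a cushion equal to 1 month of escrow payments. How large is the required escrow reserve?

$1,114.89

County property tax: $3,088.71 × 4 = $12,354.84 per year
Flood insurance: $1,023.84 per year
Combined annual = $13,378.68
Base monthly escrow = $13,378.68 / 12 = $1,114.89
Required cushion = 1 × $1,114.89 = $1,114.89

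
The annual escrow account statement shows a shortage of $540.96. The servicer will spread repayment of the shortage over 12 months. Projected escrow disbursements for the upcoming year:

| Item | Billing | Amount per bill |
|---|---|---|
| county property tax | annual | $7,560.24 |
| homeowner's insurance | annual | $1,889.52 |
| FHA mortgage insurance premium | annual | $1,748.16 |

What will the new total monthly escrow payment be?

County property tax — $7,560.24/yr
Homeowner's insurance — $1,889.52/yr
FHA mortgage insurance premium — $1,748.16/yr
Combined annual = $7,560.24 + $1,889.52 + $1,748.16 = $11,197.92
Monthly = $11,197.92 ÷ 12 = $933.16
Monthly shortage recovery: $540.96 ÷ 12 = $45.08
New monthly escrow = $933.16 + $45.08 = $978.24

$978.24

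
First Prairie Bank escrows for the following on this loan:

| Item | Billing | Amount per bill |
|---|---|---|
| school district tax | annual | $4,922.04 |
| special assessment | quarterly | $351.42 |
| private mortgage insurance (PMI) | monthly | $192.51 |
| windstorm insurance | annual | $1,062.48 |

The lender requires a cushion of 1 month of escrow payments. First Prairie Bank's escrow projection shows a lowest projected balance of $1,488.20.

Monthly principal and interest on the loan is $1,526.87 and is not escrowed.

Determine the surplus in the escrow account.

$679.84

School district tax — $4,922.04/yr
Special assessment — $351.42 × 4 = $1,405.68/yr
Private mortgage insurance (PMI) — $192.51 × 12 = $2,310.12/yr
Windstorm insurance — $1,062.48/yr
Yearly total = $9,700.32
Monthly escrow = $9,700.32 ÷ 12 = $808.36
Cushion = 1 × $808.36 = $808.36
Excess over cushion: $1,488.20 − $808.36 = $679.84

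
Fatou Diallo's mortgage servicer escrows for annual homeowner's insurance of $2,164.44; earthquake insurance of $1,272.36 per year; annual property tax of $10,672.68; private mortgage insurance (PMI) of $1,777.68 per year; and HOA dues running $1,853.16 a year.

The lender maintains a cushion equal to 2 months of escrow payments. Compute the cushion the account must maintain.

Homeowner's insurance = $2,164.44 annually
Earthquake insurance = $1,272.36 annually
Property tax = $10,672.68 annually
Private mortgage insurance (PMI) = $1,777.68 annually
HOA dues = $1,853.16 annually
Annual escrow total = $2,164.44 + $1,272.36 + $10,672.68 + $1,777.68 + $1,853.16 = $17,740.32
Monthly = $17,740.32 ÷ 12 = $1,478.36
Cushion = 2 × $1,478.36 = $2,956.72

$2,956.72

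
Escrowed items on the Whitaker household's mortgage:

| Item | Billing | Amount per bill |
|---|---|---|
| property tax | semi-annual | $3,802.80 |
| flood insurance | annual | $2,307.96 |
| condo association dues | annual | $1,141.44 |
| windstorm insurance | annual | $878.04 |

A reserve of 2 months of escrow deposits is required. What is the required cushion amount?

$1,988.84

Property tax — $3,802.80 × 2 = $7,605.60/yr
Flood insurance — $2,307.96/yr
Condo association dues — $1,141.44/yr
Windstorm insurance — $878.04/yr
Total annual escrow = $7,605.60 + $2,307.96 + $1,141.44 + $878.04 = $11,933.04
Monthly = $11,933.04 / 12 = $994.42
Required cushion = 2 × $994.42 = $1,988.84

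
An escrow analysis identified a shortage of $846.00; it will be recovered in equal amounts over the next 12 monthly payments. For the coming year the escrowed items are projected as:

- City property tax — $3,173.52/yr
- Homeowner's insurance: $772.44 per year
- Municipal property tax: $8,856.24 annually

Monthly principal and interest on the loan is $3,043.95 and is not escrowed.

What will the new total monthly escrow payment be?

City property tax — $3,173.52
Homeowner's insurance — $772.44
Municipal property tax — $8,856.24
Annual escrow total = $3,173.52 + $772.44 + $8,856.24 = $12,802.20
Per month = $12,802.20 ÷ 12 = $1,066.85
Shortage per month = $846.00 ÷ 12 = $70.50
Adjusted monthly = $1,066.85 + $70.50 = $1,137.35

$1,137.35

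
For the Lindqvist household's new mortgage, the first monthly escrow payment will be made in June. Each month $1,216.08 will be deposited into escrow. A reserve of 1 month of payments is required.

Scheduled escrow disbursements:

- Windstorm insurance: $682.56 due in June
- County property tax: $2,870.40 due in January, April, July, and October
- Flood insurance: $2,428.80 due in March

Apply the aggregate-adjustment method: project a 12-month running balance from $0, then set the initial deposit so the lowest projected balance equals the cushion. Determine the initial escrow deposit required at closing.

$2,432.16

Cushion = 1 × $1,216.08 = $1,216.08
Trial balance (start $0, +$1,216.08 each month, − disbursements):
  Jun: +$1,216.08 − $682.56 → $533.52
  Jul: +$1,216.08 − $2,870.40 → -$1,120.80
  Aug: +$1,216.08 → $95.28
  Sep: +$1,216.08 → $1,311.36
  Oct: +$1,216.08 − $2,870.40 → -$342.96
  Nov: +$1,216.08 → $873.12
  Dec: +$1,216.08 → $2,089.20
  Jan: +$1,216.08 − $2,870.40 → $434.88
  Feb: +$1,216.08 → $1,650.96
  Mar: +$1,216.08 − $2,428.80 → $438.24
  Apr: +$1,216.08 − $2,870.40 → -$1,216.08
  May: +$1,216.08 → $0.00
Lowest trial balance = -$1,216.08 (Apr)
Initial deposit = cushion − low point = $1,216.08 − (-$1,216.08) = $2,432.16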